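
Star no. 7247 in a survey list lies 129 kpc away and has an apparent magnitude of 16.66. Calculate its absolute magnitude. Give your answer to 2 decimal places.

M ≈ -3.89

d = 129 kpc = 129000 pc
5 log₁₀(d/10 pc) = 5 log₁₀(129000) − 5 = 20.553
M = m − 5 log₁₀(d/10) = 16.66 − 20.553 = -3.893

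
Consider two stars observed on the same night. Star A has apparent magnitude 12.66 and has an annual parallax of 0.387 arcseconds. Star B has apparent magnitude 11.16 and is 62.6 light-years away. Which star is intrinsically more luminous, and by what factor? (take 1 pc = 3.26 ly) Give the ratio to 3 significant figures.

Star B is more luminous, by a factor of 220.

Star A: d = 1/p = 1/0.387″ = 2.584 pc
Star A: M = m − 5 log₁₀ d + 5 = 12.66 − 5·0.4123 + 5 = 15.599
Star B: d = 62.6 ly / 3.26 = 19.20 pc
Star B: M = m − 5 log₁₀ d + 5 = 11.16 − 5·1.2834 + 5 = 9.743
ΔM = M_A − M_B = 15.599 − (9.743) = 5.855; smaller M is more luminous → Star B.
L ratio = 10^(0.4 |ΔM|) = 10^2.342 = 219.9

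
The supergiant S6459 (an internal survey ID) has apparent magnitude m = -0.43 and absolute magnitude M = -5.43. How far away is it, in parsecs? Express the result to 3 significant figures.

d ≈ 100 pc

Distance modulus: m − M = -0.43 − (-5.43) = 5.000
m − M = 5 log₁₀ d − 5
log₁₀ d = (m − M)/5 + 1 = 2.0000
d = 10^2.0000 = 100.0 pc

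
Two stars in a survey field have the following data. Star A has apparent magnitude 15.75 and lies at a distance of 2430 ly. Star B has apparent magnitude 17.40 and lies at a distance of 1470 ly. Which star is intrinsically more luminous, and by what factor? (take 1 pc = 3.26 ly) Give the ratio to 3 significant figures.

Star A is more luminous, by a factor of 12.5.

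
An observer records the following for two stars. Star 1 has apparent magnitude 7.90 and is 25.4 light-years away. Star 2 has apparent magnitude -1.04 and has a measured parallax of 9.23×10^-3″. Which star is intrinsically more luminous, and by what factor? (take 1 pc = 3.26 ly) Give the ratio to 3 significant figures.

Star 2 is more luminous, by a factor of 728000.

Star 1: d = 25.4 ly / 3.26 = 7.791 pc
Star 1: M = m − 5 log₁₀ d + 5 = 7.90 − 5·0.8916 + 5 = 8.442
Star 2: d = 1/p = 1/9.23×10^-3″ = 108.3 pc
Star 2: M = m − 5 log₁₀ d + 5 = -1.04 − 5·2.0348 + 5 = -6.214
ΔM = M_1 − M_2 = 8.442 − (-6.214) = 14.656; smaller M is more luminous → Star 2.
L ratio = 10^(0.4 |ΔM|) = 10^5.862 = 728400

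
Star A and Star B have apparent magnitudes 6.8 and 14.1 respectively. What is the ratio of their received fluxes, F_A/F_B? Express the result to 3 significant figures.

Magnitude difference = -7.3
Flux ratio = 10^(−0.4 Δm) = 10^(−0.4 × -7.3) = 10^2.920 = 831.8

F_A/F_B ≈ 832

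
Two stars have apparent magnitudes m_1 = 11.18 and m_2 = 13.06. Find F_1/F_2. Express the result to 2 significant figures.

F_1/F_2 ≈ 5.6

Δm = 11.18 − (13.06) = -1.88
Flux ratio = 10^(−0.4 Δm) = 10^(−0.4 × -1.88) = 10^0.752 = 5.649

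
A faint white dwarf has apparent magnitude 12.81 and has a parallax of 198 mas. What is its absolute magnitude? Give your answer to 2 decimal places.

M ≈ 14.29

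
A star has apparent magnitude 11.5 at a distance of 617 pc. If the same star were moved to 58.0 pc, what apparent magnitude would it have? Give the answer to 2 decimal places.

m ≈ 6.37

Flux ∝ 1/d², so Δm = 5 log₁₀(d₂/d₁) = 5 log₁₀(58.0/617) = -5.134
m₂ = m₁ + Δm = 11.5 + (-5.134) = 6.366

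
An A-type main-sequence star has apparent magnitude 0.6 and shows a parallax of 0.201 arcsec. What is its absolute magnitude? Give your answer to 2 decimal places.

M ≈ 2.12

d = 1/p = 1/0.201″ = 4.975 pc
5 log₁₀(d/10 pc) = 5 log₁₀(4.975) − 5 = -1.516
M = m − 5 log₁₀(d/10) = 0.6 + 1.516 = 2.116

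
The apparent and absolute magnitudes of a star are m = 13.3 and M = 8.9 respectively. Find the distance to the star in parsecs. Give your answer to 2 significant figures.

d ≈ 76 pc

Distance modulus: m − M = 13.3 − (8.9) = 4.400
m − M = 5 log₁₀ d − 5
log₁₀ d = (m − M)/5 + 1 = 1.8800
d = 10^1.8800 = 75.86 pc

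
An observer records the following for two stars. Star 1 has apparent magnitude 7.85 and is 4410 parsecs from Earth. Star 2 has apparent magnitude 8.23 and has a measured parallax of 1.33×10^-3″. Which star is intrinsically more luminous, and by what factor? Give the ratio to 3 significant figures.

Star 1 is more luminous, by a factor of 48.8.

Star 1: M = m − 5 log₁₀ d + 5 = 7.85 − 5·3.6444 + 5 = -5.372
Star 2: d = 1/p = 1/1.33×10^-3″ = 751.9 pc
Star 2: M = m − 5 log₁₀ d + 5 = 8.23 − 5·2.8761 + 5 = -1.151
ΔM = M_1 − M_2 = -5.372 − (-1.151) = -4.221; smaller M is more luminous → Star 1.
L ratio = 10^(0.4 |ΔM|) = 10^1.689 = 48.82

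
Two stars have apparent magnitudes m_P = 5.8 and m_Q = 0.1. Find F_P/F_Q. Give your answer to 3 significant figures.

F_P/F_Q ≈ 5.25×10^-3

Δm = 5.8 − (0.1) = 5.7
Flux ratio = 10^(−0.4 Δm) = 10^(−0.4 × 5.7) = 10^-2.280 = 5.248×10^-3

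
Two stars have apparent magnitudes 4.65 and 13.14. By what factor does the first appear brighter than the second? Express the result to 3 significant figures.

2490

Magnitude difference = -8.49
Flux ratio = 10^(−0.4 Δm) = 10^(−0.4 × -8.49) = 10^3.396 = 2489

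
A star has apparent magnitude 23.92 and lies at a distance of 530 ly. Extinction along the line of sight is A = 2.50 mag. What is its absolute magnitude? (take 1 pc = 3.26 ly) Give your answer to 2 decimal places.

d = 530 ly / 3.26 = 162.6 pc
5 log₁₀(d/10 pc) = 5 log₁₀(162.6) − 5 = 6.055
M = m − 5 log₁₀(d/10) − A = 23.92 − 6.055 − 2.50 = 15.365

M ≈ 15.36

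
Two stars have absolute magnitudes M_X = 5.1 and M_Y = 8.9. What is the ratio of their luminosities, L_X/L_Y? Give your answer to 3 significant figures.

ΔM = M_X − M_Y = -3.8
L_X/L_Y = 10^(−0.4 ΔM) = 10^1.520 = 33.11

L_X/L_Y ≈ 33.1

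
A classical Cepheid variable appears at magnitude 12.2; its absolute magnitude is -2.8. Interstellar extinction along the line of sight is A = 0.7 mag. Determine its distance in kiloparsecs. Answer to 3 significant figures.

m − M = 5 log₁₀(d/10 pc) + A  ⇒  12.2 − (-2.8) − 0.7 = 5 log₁₀(d/10)
14.300 = 5 log₁₀(d/10)
log₁₀ d = (m − M − A)/5 + 1 = 3.8600
d = 10^3.8600 = 7244 pc
= 7.244 kpc

d ≈ 7.24 kpc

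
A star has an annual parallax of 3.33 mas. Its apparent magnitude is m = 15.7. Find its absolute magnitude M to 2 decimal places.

p = 3.33 mas = 3.33×10^-3″ → d = 1/p = 300.3 pc
5 log₁₀(d/10 pc) = 5 log₁₀(300.3) − 5 = 7.388
M = m − 5 log₁₀(d/10) = 15.7 − 7.388 = 8.312

M ≈ 8.31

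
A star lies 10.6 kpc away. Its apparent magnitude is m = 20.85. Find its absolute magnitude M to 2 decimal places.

M ≈ 5.72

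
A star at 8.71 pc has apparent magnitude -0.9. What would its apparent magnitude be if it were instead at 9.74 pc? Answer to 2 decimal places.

m ≈ -0.66

Flux ∝ 1/d², so Δm = 5 log₁₀(d₂/d₁) = 5 log₁₀(9.74/8.71) = 0.243
m₂ = m₁ + Δm = -0.9 + (0.243) = -0.657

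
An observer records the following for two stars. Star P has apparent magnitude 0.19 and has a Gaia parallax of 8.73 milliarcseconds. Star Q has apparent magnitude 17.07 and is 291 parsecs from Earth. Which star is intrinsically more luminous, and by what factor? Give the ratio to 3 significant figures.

Star P is more luminous, by a factor of 875000.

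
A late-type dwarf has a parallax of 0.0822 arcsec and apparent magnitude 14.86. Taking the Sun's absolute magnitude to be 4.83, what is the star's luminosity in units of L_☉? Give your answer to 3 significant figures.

d = 1/p = 1/0.0822″ = 12.17 pc
M = m − 5 log₁₀ d + 5 = 14.86 − 5·1.0851 + 5 = 14.434
M − M_☉ = 14.434 − 4.83 = 9.604
L/L_☉ = 10^(−0.4 × 9.604) = 1.440×10^-4

L/L_☉ ≈ 1.44×10^-4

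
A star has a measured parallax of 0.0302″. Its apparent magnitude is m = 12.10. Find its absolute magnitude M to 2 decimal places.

M ≈ 9.50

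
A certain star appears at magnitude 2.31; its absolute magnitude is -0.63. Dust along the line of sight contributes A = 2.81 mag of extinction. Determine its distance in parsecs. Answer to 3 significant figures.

m − M = 5 log₁₀(d/10 pc) + A  ⇒  2.31 − (-0.63) − 2.81 = 5 log₁₀(d/10)
0.130 = 5 log₁₀(d/10)
log₁₀ d = (m − M − A)/5 + 1 = 1.0260
d = 10^1.0260 = 10.62 pc

d ≈ 10.6 pc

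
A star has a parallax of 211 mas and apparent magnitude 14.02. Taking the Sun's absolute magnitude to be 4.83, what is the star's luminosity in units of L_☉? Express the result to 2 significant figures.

L/L_☉ ≈ 4.7×10^-5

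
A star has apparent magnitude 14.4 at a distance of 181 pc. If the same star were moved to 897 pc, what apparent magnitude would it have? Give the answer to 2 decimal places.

Flux ∝ 1/d², so Δm = 5 log₁₀(d₂/d₁) = 5 log₁₀(897/181) = 3.476
m₂ = m₁ + Δm = 14.4 + (3.476) = 17.876

m ≈ 17.88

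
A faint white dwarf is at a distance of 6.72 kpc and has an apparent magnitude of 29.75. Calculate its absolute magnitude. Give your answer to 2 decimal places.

M ≈ 15.61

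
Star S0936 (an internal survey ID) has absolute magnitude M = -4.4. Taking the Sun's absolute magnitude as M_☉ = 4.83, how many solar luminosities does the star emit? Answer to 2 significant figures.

M − M_☉ = -4.4 − 4.83 = -9.230
L/L_☉ = 10^(−0.4 (M − M_☉)) = 10^3.692 = 4920

L/L_☉ ≈ 4900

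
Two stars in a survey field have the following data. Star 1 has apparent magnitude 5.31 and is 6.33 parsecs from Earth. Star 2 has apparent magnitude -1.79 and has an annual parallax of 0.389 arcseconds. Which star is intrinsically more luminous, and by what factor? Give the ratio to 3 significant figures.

Star 1: M = m − 5 log₁₀ d + 5 = 5.31 − 5·0.8014 + 5 = 6.303
Star 2: d = 1/p = 1/0.389″ = 2.571 pc
Star 2: M = m − 5 log₁₀ d + 5 = -1.79 − 5·0.4101 + 5 = 1.160
ΔM = M_1 − M_2 = 6.303 − (1.160) = 5.143; smaller M is more luminous → Star 2.
L ratio = 10^(0.4 |ΔM|) = 10^2.057 = 114.1

Star 2 is more luminous, by a factor of 114.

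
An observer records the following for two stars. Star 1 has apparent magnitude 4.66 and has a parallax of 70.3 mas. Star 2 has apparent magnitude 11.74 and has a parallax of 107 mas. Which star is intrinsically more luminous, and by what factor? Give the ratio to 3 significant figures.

Star 1: p = 70.3 mas = 0.0703″ → d = 1/p = 14.22 pc
Star 1: M = m − 5 log₁₀ d + 5 = 4.66 − 5·1.1530 + 5 = 3.895
Star 2: p = 107 mas = 0.107″ → d = 1/p = 9.346 pc
Star 2: M = m − 5 log₁₀ d + 5 = 11.74 − 5·0.9706 + 5 = 11.887
ΔM = M_1 − M_2 = 3.895 − (11.887) = -7.992; smaller M is more luminous → Star 1.
L ratio = 10^(0.4 |ΔM|) = 10^3.197 = 1573

Star 1 is more luminous, by a factor of 1570.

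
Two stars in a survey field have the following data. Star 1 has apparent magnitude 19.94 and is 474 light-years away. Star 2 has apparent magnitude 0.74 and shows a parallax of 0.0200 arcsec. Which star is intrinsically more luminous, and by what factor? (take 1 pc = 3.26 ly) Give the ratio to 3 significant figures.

Star 1: d = 474 ly / 3.26 = 145.4 pc
Star 1: M = m − 5 log₁₀ d + 5 = 19.94 − 5·2.1626 + 5 = 14.127
Star 2: d = 1/p = 1/0.0200″ = 50.00 pc
Star 2: M = m − 5 log₁₀ d + 5 = 0.74 − 5·1.6990 + 5 = -2.755
ΔM = M_1 − M_2 = 14.127 − (-2.755) = 16.882; smaller M is more luminous → Star 2.
L ratio = 10^(0.4 |ΔM|) = 10^6.753 = 5.660×10^6

Star 2 is more luminous, by a factor of 5.66×10^6.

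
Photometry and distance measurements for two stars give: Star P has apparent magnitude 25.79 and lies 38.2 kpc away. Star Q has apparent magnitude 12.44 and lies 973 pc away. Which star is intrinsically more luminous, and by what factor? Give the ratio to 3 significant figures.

Star P: d = 38.2 kpc = 38200 pc
Star P: M = m − 5 log₁₀ d + 5 = 25.79 − 5·4.5821 + 5 = 7.880
Star Q: M = m − 5 log₁₀ d + 5 = 12.44 − 5·2.9881 + 5 = 2.499
ΔM = M_P − M_Q = 7.880 − (2.499) = 5.380; smaller M is more luminous → Star Q.
L ratio = 10^(0.4 |ΔM|) = 10^2.152 = 141.9

Star Q is more luminous, by a factor of 142.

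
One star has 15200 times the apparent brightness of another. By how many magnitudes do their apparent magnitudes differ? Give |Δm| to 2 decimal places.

|Δm| ≈ 10.45

Pogson: Δm = −2.5 log₁₀(ratio) = −2.5 log₁₀(15200) = −2.5 × 4.1818 = -10.455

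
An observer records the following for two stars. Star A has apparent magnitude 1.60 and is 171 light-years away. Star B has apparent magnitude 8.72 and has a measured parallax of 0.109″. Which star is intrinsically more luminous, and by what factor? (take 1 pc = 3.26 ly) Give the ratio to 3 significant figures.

Star A is more luminous, by a factor of 23000.

Star A: d = 171 ly / 3.26 = 52.45 pc
Star A: M = m − 5 log₁₀ d + 5 = 1.60 − 5·1.7198 + 5 = -1.999
Star B: d = 1/p = 1/0.109″ = 9.174 pc
Star B: M = m − 5 log₁₀ d + 5 = 8.72 − 5·0.9626 + 5 = 8.907
ΔM = M_A − M_B = -1.999 − (8.907) = -10.906; smaller M is more luminous → Star A.
L ratio = 10^(0.4 |ΔM|) = 10^4.362 = 23040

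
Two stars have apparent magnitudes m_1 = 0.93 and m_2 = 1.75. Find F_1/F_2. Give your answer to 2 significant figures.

F_1/F_2 ≈ 2.1

Δm = 0.93 − (1.75) = -0.82
Flux ratio = 10^(−0.4 Δm) = 10^(−0.4 × -0.82) = 10^0.328 = 2.128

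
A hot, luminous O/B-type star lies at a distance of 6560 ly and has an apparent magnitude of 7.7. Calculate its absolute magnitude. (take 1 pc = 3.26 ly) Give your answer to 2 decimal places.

M ≈ -3.82

d = 6560 ly / 3.26 = 2012 pc
5 log₁₀(d/10 pc) = 5 log₁₀(2012) − 5 = 11.518
M = m − 5 log₁₀(d/10) = 7.7 − 11.518 = -3.818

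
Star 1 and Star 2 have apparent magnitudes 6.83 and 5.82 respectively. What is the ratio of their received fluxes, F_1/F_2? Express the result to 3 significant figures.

F_1/F_2 ≈ 0.394

Magnitude difference = 1.01
Flux ratio = 10^(−0.4 Δm) = 10^(−0.4 × 1.01) = 10^-0.404 = 0.3945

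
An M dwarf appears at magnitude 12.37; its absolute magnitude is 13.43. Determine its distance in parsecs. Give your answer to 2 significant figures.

d ≈ 6.1 pc

μ = m − M = -1.060
m − M = 5 log₁₀ d − 5
log₁₀ d = (m − M)/5 + 1 = 0.7880
d = 10^0.7880 = 6.138 pc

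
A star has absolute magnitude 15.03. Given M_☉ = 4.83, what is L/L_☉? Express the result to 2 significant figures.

M − M_☉ = 15.03 − 4.83 = 10.200
L/L_☉ = 10^(−0.4 (M − M_☉)) = 10^-4.080 = 8.318×10^-5

L/L_☉ ≈ 8.3×10^-5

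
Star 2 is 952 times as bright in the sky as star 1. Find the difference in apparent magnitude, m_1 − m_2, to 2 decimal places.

Pogson: Δm = −2.5 log₁₀(ratio) = −2.5 log₁₀(952) = −2.5 × 2.9786 = -7.447
Star 2 is brighter so has the smaller magnitude: m_1 − m_2 is positive.

m_1 − m_2 ≈ 7.45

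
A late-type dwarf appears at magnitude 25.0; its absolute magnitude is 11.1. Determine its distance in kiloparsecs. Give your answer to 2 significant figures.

d ≈ 6.0 kpc

μ = m − M = 13.900
m − M = 5 log₁₀ d − 5
log₁₀ d = (m − M)/5 + 1 = 3.7800
d = 10^3.7800 = 6026 pc
= 6.026 kpc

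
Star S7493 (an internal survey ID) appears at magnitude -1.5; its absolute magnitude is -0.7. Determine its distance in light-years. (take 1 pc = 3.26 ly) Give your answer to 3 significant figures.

d ≈ 22.6 ly

μ = m − M = -0.800
m − M = 5 log₁₀ d − 5
log₁₀ d = (m − M)/5 + 1 = 0.8400
d = 10^0.8400 = 6.918 pc
= 22.55 ly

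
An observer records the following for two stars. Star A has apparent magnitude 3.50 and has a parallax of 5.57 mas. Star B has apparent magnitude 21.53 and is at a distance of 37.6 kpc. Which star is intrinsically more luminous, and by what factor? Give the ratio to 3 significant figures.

Star A: p = 5.57 mas = 5.57×10^-3″ → d = 1/p = 179.5 pc
Star A: M = m − 5 log₁₀ d + 5 = 3.50 − 5·2.2541 + 5 = -2.771
Star B: d = 37.6 kpc = 37600 pc
Star B: M = m − 5 log₁₀ d + 5 = 21.53 − 5·4.5752 + 5 = 3.654
ΔM = M_A − M_B = -2.771 − (3.654) = -6.425; smaller M is more luminous → Star A.
L ratio = 10^(0.4 |ΔM|) = 10^2.570 = 371.5

Star A is more luminous, by a factor of 371.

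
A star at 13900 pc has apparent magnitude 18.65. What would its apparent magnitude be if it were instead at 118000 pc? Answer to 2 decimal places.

m ≈ 23.29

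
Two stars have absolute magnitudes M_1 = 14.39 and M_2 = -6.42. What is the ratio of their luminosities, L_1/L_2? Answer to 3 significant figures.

ΔM = M_1 − M_2 = 20.81
L_1/L_2 = 10^(−0.4 ΔM) = 10^-8.324 = 4.742×10^-9

L_1/L_2 ≈ 4.74×10^-9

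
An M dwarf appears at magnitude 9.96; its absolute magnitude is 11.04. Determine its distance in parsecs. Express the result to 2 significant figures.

μ = m − M = -1.080
m − M = 5 log₁₀ d − 5
log₁₀ d = (m − M)/5 + 1 = 0.7840
d = 10^0.7840 = 6.081 pc

d ≈ 6.1 pc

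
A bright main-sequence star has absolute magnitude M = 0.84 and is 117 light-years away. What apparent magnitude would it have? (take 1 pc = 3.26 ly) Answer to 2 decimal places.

d = 117 ly / 3.26 = 35.89 pc
m = M + 5 log₁₀ d − 5 = 0.84 + 5·1.5550 − 5 = 3.615

m ≈ 3.61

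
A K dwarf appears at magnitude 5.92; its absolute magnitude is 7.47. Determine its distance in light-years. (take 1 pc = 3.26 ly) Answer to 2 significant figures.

d ≈ 16 ly

μ = m − M = -1.550
m − M = 5 log₁₀ d − 5
log₁₀ d = (m − M)/5 + 1 = 0.6900
d = 10^0.6900 = 4.898 pc
= 15.97 ly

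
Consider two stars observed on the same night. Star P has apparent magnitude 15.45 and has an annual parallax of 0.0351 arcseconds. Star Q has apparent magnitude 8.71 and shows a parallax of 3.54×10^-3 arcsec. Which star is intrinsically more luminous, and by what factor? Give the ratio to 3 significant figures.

Star P: d = 1/p = 1/0.0351″ = 28.49 pc
Star P: M = m − 5 log₁₀ d + 5 = 15.45 − 5·1.4547 + 5 = 13.177
Star Q: d = 1/p = 1/3.54×10^-3″ = 282.5 pc
Star Q: M = m − 5 log₁₀ d + 5 = 8.71 − 5·2.4510 + 5 = 1.455
ΔM = M_P − M_Q = 13.177 − (1.455) = 11.722; smaller M is more luminous → Star Q.
L ratio = 10^(0.4 |ΔM|) = 10^4.689 = 48820

Star Q is more luminous, by a factor of 48800.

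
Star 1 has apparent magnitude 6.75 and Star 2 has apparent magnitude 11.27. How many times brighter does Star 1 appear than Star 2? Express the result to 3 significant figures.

Magnitude difference = -4.52
Flux ratio = 10^(−0.4 Δm) = 10^(−0.4 × -4.52) = 10^1.808 = 64.27

64.3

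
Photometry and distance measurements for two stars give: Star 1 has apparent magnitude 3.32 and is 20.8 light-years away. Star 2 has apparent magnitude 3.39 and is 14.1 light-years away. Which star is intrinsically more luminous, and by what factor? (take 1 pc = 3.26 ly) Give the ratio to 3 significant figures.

Star 1 is more luminous, by a factor of 2.32.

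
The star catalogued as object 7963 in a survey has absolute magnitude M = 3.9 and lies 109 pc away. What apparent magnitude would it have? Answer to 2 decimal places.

m = M + 5 log₁₀ d − 5 = 3.9 + 5·2.0374 − 5 = 9.087

m ≈ 9.09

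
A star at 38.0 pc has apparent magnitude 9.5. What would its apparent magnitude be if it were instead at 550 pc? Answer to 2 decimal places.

m ≈ 15.30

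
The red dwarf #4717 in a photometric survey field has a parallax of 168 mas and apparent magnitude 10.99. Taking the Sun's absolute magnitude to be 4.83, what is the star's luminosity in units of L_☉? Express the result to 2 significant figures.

d = 1/p = 1000/168 mas = 5.952 pc
M = m − 5 log₁₀ d + 5 = 10.99 − 5·0.7747 + 5 = 12.117
M − M_☉ = 12.117 − 4.83 = 7.287
L/L_☉ = 10^(−0.4 × 7.287) = 1.217×10^-3

L/L_☉ ≈ 1.2×10^-3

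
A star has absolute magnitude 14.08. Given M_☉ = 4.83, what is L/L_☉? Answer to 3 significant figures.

L/L_☉ ≈ 2.00×10^-4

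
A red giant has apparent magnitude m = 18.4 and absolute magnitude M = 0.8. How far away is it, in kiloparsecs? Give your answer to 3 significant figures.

μ = m − M = 17.600
m − M = 5 log₁₀ d − 5
log₁₀ d = (m − M)/5 + 1 = 4.5200
d = 10^4.5200 = 33110 pc
= 33.11 kpc

d ≈ 33.1 kpc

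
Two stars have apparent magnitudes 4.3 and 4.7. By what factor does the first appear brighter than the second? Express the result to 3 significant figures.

1.45

Δm = 4.3 − (4.7) = -0.4
Flux ratio = 10^(−0.4 Δm) = 10^(−0.4 × -0.4) = 10^0.160 = 1.445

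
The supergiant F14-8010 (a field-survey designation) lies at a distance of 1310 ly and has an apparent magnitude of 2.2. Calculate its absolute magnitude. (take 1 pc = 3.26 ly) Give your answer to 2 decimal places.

M ≈ -5.82

d = 1310 ly / 3.26 = 401.8 pc
5 log₁₀(d/10 pc) = 5 log₁₀(401.8) − 5 = 8.020
M = m − 5 log₁₀(d/10) = 2.2 − 8.020 = -5.820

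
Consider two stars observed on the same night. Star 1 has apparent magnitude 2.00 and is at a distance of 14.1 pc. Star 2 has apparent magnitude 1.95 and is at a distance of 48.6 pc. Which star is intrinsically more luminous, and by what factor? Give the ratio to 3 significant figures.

Star 2 is more luminous, by a factor of 12.4.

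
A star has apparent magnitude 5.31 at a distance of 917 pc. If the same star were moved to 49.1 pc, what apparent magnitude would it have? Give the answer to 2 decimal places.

m ≈ -1.05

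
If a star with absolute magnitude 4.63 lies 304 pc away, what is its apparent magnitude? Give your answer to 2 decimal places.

m ≈ 12.04

m = M + 5 log₁₀ d − 5 = 4.63 + 5·2.4829 − 5 = 12.044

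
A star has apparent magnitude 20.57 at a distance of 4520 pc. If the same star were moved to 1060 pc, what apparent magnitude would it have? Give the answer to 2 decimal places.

Flux ∝ 1/d², so Δm = 5 log₁₀(d₂/d₁) = 5 log₁₀(1060/4520) = -3.149
m₂ = m₁ + Δm = 20.57 + (-3.149) = 17.421

m ≈ 17.42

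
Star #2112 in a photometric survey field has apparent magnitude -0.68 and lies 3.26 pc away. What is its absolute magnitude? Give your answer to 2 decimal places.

M ≈ 1.75

5 log₁₀(d/10 pc) = 5 log₁₀(3.260) − 5 = -2.434
M = m − 5 log₁₀(d/10) = -0.68 + 2.434 = 1.754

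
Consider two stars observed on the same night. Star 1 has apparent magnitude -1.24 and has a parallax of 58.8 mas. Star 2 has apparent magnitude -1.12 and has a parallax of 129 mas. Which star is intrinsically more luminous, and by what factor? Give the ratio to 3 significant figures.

Star 1: p = 58.8 mas = 0.0588″ → d = 1/p = 17.01 pc
Star 1: M = m − 5 log₁₀ d + 5 = -1.24 − 5·1.2306 + 5 = -2.393
Star 2: p = 129 mas = 0.129″ → d = 1/p = 7.752 pc
Star 2: M = m − 5 log₁₀ d + 5 = -1.12 − 5·0.8894 + 5 = -0.567
ΔM = M_1 − M_2 = -2.393 − (-0.567) = -1.826; smaller M is more luminous → Star 1.
L ratio = 10^(0.4 |ΔM|) = 10^0.730 = 5.376

Star 1 is more luminous, by a factor of 5.38.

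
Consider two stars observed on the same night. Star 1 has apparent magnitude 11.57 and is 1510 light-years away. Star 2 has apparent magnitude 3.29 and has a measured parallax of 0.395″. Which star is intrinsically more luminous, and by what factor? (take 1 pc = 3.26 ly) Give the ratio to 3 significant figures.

Star 1 is more luminous, by a factor of 16.3.

Star 1: d = 1510 ly / 3.26 = 463.2 pc
Star 1: M = m − 5 log₁₀ d + 5 = 11.57 − 5·2.6658 + 5 = 3.241
Star 2: d = 1/p = 1/0.395″ = 2.532 pc
Star 2: M = m − 5 log₁₀ d + 5 = 3.29 − 5·0.4034 + 5 = 6.273
ΔM = M_1 − M_2 = 3.241 − (6.273) = -3.032; smaller M is more luminous → Star 1.
L ratio = 10^(0.4 |ΔM|) = 10^1.213 = 16.32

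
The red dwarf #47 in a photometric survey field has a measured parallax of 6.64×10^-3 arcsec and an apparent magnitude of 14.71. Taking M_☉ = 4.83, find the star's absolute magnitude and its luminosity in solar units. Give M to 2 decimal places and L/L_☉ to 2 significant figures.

d = 1/p = 1/6.64×10^-3″ = 150.6 pc
M = m − 5 log₁₀ d + 5 = 14.71 − 5·2.1778 + 5 = 8.821
M − M_☉ = 8.821 − 4.83 = 3.991
L/L_☉ = 10^(−0.4 × 3.991) = 0.02533

M ≈ 8.82; L/L_☉ ≈ 0.025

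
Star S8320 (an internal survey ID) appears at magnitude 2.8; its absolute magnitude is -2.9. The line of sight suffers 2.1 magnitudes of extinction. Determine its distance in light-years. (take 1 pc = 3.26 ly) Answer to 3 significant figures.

m − M = 5 log₁₀(d/10 pc) + A  ⇒  2.8 − (-2.9) − 2.1 = 5 log₁₀(d/10)
3.600 = 5 log₁₀(d/10)
log₁₀ d = (m − M − A)/5 + 1 = 1.7200
d = 10^1.7200 = 52.48 pc
= 171.1 ly

d ≈ 171 ly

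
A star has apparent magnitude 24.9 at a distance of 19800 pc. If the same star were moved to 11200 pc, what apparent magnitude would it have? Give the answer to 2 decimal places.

Flux ∝ 1/d², so Δm = 5 log₁₀(d₂/d₁) = 5 log₁₀(11200/19800) = -1.237
m₂ = m₁ + Δm = 24.9 + (-1.237) = 23.663

m ≈ 23.66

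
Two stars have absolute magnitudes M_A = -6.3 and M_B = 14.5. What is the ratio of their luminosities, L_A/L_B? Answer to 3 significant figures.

L_A/L_B ≈ 2.09×10^8

ΔM = M_A − M_B = -20.8
L_A/L_B = 10^(−0.4 ΔM) = 10^8.320 = 2.089×10^8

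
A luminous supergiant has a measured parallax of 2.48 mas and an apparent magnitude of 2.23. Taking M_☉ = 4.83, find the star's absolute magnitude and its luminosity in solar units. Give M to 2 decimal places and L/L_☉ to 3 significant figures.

d = 1/p = 1000/2.48 mas = 403.2 pc
M = m − 5 log₁₀ d + 5 = 2.23 − 5·2.6055 + 5 = -5.798
M − M_☉ = -5.798 − 4.83 = -10.628
L/L_☉ = 10^(−0.4 × -10.628) = 17830

M ≈ -5.80; L/L_☉ ≈ 17800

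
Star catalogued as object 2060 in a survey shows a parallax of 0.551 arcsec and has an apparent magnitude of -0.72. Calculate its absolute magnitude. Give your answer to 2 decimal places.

M ≈ 2.99

d = 1/p = 1/0.551″ = 1.815 pc
5 log₁₀(d/10 pc) = 5 log₁₀(1.815) − 5 = -3.706
M = m − 5 log₁₀(d/10) = -0.72 + 3.706 = 2.986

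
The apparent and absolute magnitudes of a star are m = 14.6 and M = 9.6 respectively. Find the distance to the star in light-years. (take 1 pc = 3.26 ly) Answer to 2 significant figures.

d ≈ 330 ly

μ = m − M = 5.000
m − M = 5 log₁₀ d − 5
log₁₀ d = (m − M)/5 + 1 = 2.0000
d = 10^2.0000 = 100.0 pc
= 326.0 ly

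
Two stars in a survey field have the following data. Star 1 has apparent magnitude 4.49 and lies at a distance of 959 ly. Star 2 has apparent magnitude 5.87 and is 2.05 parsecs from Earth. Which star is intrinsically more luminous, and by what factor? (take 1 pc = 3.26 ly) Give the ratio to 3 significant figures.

Star 1: d = 959 ly / 3.26 = 294.2 pc
Star 1: M = m − 5 log₁₀ d + 5 = 4.49 − 5·2.4686 + 5 = -2.853
Star 2: M = m − 5 log₁₀ d + 5 = 5.87 − 5·0.3118 + 5 = 9.311
ΔM = M_1 − M_2 = -2.853 − (9.311) = -12.164; smaller M is more luminous → Star 1.
L ratio = 10^(0.4 |ΔM|) = 10^4.866 = 73400

Star 1 is more luminous, by a factor of 73400.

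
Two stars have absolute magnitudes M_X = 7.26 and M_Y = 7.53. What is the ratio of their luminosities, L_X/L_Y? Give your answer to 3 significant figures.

L_X/L_Y ≈ 1.28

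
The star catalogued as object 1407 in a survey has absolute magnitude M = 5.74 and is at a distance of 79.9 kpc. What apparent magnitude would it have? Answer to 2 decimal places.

d = 79.9 kpc = 79900 pc
m = M + 5 log₁₀ d − 5 = 5.74 + 5·4.9025 − 5 = 25.253

m ≈ 25.25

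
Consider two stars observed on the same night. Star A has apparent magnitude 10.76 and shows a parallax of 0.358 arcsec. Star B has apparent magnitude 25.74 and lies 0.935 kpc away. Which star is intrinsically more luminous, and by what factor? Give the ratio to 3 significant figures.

Star A is more luminous, by a factor of 8.76.

Star A: d = 1/p = 1/0.358″ = 2.793 pc
Star A: M = m − 5 log₁₀ d + 5 = 10.76 − 5·0.4461 + 5 = 13.529
Star B: d = 0.935 kpc = 935.0 pc
Star B: M = m − 5 log₁₀ d + 5 = 25.74 − 5·2.9708 + 5 = 15.886
ΔM = M_A − M_B = 13.529 − (15.886) = -2.357; smaller M is more luminous → Star A.
L ratio = 10^(0.4 |ΔM|) = 10^0.943 = 8.762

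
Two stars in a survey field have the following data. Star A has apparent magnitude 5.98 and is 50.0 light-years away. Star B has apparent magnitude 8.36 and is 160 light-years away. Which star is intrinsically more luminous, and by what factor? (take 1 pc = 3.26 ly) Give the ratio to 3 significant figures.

Star B is more luminous, by a factor of 1.14.

Star A: d = 50.0 ly / 3.26 = 15.34 pc
Star A: M = m − 5 log₁₀ d + 5 = 5.98 − 5·1.1858 + 5 = 5.051
Star B: d = 160 ly / 3.26 = 49.08 pc
Star B: M = m − 5 log₁₀ d + 5 = 8.36 − 5·1.6909 + 5 = 4.905
ΔM = M_A − M_B = 5.051 − (4.905) = 0.146; smaller M is more luminous → Star B.
L ratio = 10^(0.4 |ΔM|) = 10^0.058 = 1.144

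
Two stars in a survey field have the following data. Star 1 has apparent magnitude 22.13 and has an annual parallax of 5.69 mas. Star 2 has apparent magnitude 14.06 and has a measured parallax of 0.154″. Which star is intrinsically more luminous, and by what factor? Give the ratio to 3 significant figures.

Star 2 is more luminous, by a factor of 2.31.

Star 1: p = 5.69 mas = 5.69×10^-3″ → d = 1/p = 175.7 pc
Star 1: M = m − 5 log₁₀ d + 5 = 22.13 − 5·2.2449 + 5 = 15.906
Star 2: d = 1/p = 1/0.154″ = 6.494 pc
Star 2: M = m − 5 log₁₀ d + 5 = 14.06 − 5·0.8125 + 5 = 14.998
ΔM = M_1 − M_2 = 15.906 − (14.998) = 0.908; smaller M is more luminous → Star 2.
L ratio = 10^(0.4 |ΔM|) = 10^0.363 = 2.308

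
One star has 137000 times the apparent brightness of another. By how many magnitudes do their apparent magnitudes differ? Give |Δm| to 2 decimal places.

|Δm| ≈ 12.84

Pogson: Δm = −2.5 log₁₀(ratio) = −2.5 log₁₀(137000) = −2.5 × 5.1367 = -12.842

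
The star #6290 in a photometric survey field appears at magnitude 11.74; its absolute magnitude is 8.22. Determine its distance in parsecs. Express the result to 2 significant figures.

μ = m − M = 3.520
m − M = 5 log₁₀ d − 5
log₁₀ d = (m − M)/5 + 1 = 1.7040
d = 10^1.7040 = 50.58 pc

d ≈ 51 pc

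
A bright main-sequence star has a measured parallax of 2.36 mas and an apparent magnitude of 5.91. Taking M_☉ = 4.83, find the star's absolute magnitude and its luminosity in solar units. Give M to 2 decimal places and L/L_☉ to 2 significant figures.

M ≈ -2.23; L/L_☉ ≈ 660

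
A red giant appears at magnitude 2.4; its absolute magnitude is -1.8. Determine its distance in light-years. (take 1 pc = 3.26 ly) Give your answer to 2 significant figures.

Distance modulus: m − M = 2.4 − (-1.8) = 4.200
m − M = 5 log₁₀ d − 5
log₁₀ d = (m − M)/5 + 1 = 1.8400
d = 10^1.8400 = 69.18 pc
= 225.5 ly

d ≈ 230 ly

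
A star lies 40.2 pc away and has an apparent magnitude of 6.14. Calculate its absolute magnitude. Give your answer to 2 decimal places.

5 log₁₀(d/10 pc) = 5 log₁₀(40.20) − 5 = 3.021
M = m − 5 log₁₀(d/10) = 6.14 − 3.021 = 3.119

M ≈ 3.12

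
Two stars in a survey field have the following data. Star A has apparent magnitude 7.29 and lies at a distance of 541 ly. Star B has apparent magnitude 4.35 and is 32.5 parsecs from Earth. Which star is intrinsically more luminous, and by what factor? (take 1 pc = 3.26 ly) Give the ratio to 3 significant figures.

Star A: d = 541 ly / 3.26 = 166.0 pc
Star A: M = m − 5 log₁₀ d + 5 = 7.29 − 5·2.2200 + 5 = 1.190
Star B: M = m − 5 log₁₀ d + 5 = 4.35 − 5·1.5119 + 5 = 1.791
ΔM = M_A − M_B = 1.190 − (1.791) = -0.600; smaller M is more luminous → Star A.
L ratio = 10^(0.4 |ΔM|) = 10^0.240 = 1.739

Star A is more luminous, by a factor of 1.74.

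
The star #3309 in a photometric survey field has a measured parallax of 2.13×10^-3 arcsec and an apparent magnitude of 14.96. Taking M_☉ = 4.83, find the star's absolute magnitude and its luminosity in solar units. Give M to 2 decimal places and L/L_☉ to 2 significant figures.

M ≈ 6.60; L/L_☉ ≈ 0.20

d = 1/p = 1/2.13×10^-3″ = 469.5 pc
M = m − 5 log₁₀ d + 5 = 14.96 − 5·2.6716 + 5 = 6.602
M − M_☉ = 6.602 − 4.83 = 1.772
L/L_☉ = 10^(−0.4 × 1.772) = 0.1955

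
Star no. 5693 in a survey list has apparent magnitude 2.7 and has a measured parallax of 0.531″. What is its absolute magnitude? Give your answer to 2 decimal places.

M ≈ 6.33

d = 1/p = 1/0.531″ = 1.883 pc
5 log₁₀(d/10 pc) = 5 log₁₀(1.883) − 5 = -3.625
M = m − 5 log₁₀(d/10) = 2.7 + 3.625 = 6.325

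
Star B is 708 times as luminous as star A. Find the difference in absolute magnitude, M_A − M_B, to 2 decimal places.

Pogson: ΔM = −2.5 log₁₀(ratio) = −2.5 log₁₀(708) = −2.5 × 2.8500 = -7.125
Star B is brighter so has the smaller magnitude: M_A − M_B is positive.

M_A − M_B ≈ 7.13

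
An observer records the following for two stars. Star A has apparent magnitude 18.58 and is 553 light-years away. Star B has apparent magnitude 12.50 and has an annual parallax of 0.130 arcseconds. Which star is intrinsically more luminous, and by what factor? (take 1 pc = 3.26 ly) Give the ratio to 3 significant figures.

Star A is more luminous, by a factor of 1.80.

Star A: d = 553 ly / 3.26 = 169.6 pc
Star A: M = m − 5 log₁₀ d + 5 = 18.58 − 5·2.2295 + 5 = 12.432
Star B: d = 1/p = 1/0.130″ = 7.692 pc
Star B: M = m − 5 log₁₀ d + 5 = 12.50 − 5·0.8861 + 5 = 13.070
ΔM = M_A − M_B = 12.432 − (13.070) = -0.637; smaller M is more luminous → Star A.
L ratio = 10^(0.4 |ΔM|) = 10^0.255 = 1.798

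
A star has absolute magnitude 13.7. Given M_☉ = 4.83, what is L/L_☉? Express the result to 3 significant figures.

M − M_☉ = 13.7 − 4.83 = 8.870
L/L_☉ = 10^(−0.4 (M − M_☉)) = 10^-3.548 = 2.831×10^-4

L/L_☉ ≈ 2.83×10^-4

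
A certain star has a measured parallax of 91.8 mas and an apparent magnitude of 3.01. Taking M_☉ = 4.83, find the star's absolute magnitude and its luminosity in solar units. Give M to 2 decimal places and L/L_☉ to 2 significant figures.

M ≈ 2.82; L/L_☉ ≈ 6.3

d = 1/p = 1000/91.8 mas = 10.89 pc
M = m − 5 log₁₀ d + 5 = 3.01 − 5·1.0372 + 5 = 2.824
M − M_☉ = 2.824 − 4.83 = -2.006
L/L_☉ = 10^(−0.4 × -2.006) = 6.343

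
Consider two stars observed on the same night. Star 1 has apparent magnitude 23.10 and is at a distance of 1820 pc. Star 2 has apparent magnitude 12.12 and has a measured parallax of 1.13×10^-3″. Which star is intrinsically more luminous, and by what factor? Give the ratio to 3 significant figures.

Star 2 is more luminous, by a factor of 5830.

Star 1: M = m − 5 log₁₀ d + 5 = 23.10 − 5·3.2601 + 5 = 11.800
Star 2: d = 1/p = 1/1.13×10^-3″ = 885.0 pc
Star 2: M = m − 5 log₁₀ d + 5 = 12.12 − 5·2.9469 + 5 = 2.385
ΔM = M_1 − M_2 = 11.800 − (2.385) = 9.414; smaller M is more luminous → Star 2.
L ratio = 10^(0.4 |ΔM|) = 10^3.766 = 5830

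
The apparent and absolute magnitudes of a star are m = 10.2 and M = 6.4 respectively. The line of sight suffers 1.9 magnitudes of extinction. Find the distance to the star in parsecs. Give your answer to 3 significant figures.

d ≈ 24.0 pc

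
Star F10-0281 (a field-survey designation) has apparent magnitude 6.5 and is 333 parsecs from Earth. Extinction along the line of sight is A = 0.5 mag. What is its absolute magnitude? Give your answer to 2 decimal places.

5 log₁₀(d/10 pc) = 5 log₁₀(333.0) − 5 = 7.612
M = m − 5 log₁₀(d/10) − A = 6.5 − 7.612 − 0.5 = -1.612

M ≈ -1.61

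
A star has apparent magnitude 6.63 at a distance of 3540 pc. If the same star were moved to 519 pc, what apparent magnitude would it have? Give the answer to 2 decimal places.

m ≈ 2.46

Flux ∝ 1/d², so Δm = 5 log₁₀(d₂/d₁) = 5 log₁₀(519/3540) = -4.169
m₂ = m₁ + Δm = 6.63 + (-4.169) = 2.461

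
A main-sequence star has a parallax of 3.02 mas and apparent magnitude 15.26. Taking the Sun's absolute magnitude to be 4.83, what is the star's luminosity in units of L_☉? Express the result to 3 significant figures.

L/L_☉ ≈ 0.0738

d = 1/p = 1000/3.02 mas = 331.1 pc
M = m − 5 log₁₀ d + 5 = 15.26 − 5·2.5200 + 5 = 7.660
M − M_☉ = 7.660 − 4.83 = 2.830
L/L_☉ = 10^(−0.4 × 2.830) = 0.07379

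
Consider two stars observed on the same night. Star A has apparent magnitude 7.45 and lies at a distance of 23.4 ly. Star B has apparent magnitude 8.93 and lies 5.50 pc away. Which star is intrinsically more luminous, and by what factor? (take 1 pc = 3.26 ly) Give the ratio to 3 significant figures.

Star A: d = 23.4 ly / 3.26 = 7.178 pc
Star A: M = m − 5 log₁₀ d + 5 = 7.45 − 5·0.8560 + 5 = 8.170
Star B: M = m − 5 log₁₀ d + 5 = 8.93 − 5·0.7404 + 5 = 10.228
ΔM = M_A − M_B = 8.170 − (10.228) = -2.058; smaller M is more luminous → Star A.
L ratio = 10^(0.4 |ΔM|) = 10^0.823 = 6.657

Star A is more luminous, by a factor of 6.66.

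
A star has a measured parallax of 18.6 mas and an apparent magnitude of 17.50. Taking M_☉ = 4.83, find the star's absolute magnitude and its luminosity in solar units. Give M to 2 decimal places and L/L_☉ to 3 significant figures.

M ≈ 13.85; L/L_☉ ≈ 2.47×10^-4

d = 1/p = 1000/18.6 mas = 53.76 pc
M = m − 5 log₁₀ d + 5 = 17.50 − 5·1.7305 + 5 = 13.848
M − M_☉ = 13.848 − 4.83 = 9.018
L/L_☉ = 10^(−0.4 × 9.018) = 2.472×10^-4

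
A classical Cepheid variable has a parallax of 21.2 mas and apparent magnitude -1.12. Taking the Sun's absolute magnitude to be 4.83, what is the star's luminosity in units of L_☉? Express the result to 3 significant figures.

d = 1/p = 1000/21.2 mas = 47.17 pc
M = m − 5 log₁₀ d + 5 = -1.12 − 5·1.6737 + 5 = -4.488
M − M_☉ = -4.488 − 4.83 = -9.318
L/L_☉ = 10^(−0.4 × -9.318) = 5337

L/L_☉ ≈ 5340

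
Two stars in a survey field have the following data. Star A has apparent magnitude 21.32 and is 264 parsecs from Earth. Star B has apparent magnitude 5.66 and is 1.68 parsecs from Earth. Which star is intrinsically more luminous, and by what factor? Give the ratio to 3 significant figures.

Star A: M = m − 5 log₁₀ d + 5 = 21.32 − 5·2.4216 + 5 = 14.212
Star B: M = m − 5 log₁₀ d + 5 = 5.66 − 5·0.2253 + 5 = 9.533
ΔM = M_A − M_B = 14.212 − (9.533) = 4.679; smaller M is more luminous → Star B.
L ratio = 10^(0.4 |ΔM|) = 10^1.871 = 74.37

Star B is more luminous, by a factor of 74.4.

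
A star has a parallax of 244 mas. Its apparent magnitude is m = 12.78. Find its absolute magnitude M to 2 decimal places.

p = 244 mas = 0.244″ → d = 1/p = 4.098 pc
5 log₁₀(d/10 pc) = 5 log₁₀(4.098) − 5 = -1.937
M = m − 5 log₁₀(d/10) = 12.78 + 1.937 = 14.717

M ≈ 14.72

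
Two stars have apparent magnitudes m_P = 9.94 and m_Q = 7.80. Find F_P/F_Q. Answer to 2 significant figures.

F_P/F_Q ≈ 0.14

Δm = 9.94 − (7.80) = 2.14
Flux ratio = 10^(−0.4 Δm) = 10^(−0.4 × 2.14) = 10^-0.856 = 0.1393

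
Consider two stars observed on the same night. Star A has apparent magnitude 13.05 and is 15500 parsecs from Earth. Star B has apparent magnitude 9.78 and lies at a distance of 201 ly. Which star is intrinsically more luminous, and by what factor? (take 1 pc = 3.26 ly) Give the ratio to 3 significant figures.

Star A is more luminous, by a factor of 3110.

Star A: M = m − 5 log₁₀ d + 5 = 13.05 − 5·4.1903 + 5 = -2.902
Star B: d = 201 ly / 3.26 = 61.66 pc
Star B: M = m − 5 log₁₀ d + 5 = 9.78 − 5·1.7900 + 5 = 5.830
ΔM = M_A − M_B = -2.902 − (5.830) = -8.732; smaller M is more luminous → Star A.
L ratio = 10^(0.4 |ΔM|) = 10^3.493 = 3110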